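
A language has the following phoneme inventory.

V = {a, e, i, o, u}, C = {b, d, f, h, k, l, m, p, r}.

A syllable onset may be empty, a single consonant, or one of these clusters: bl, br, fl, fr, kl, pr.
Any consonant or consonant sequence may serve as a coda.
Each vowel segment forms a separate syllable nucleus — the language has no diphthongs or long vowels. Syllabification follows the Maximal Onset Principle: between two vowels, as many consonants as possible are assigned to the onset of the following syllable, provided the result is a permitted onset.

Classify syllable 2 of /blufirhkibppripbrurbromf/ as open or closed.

Nuclei (vowels): u, i, i, i, u, o → 6 syllables.
V1 /u/ – V2 /i/: /f/ is a single consonant, so it becomes the next onset.
V2 /i/ – V3 /i/: cluster /rhk/ — the longest permitted-onset suffix is /k/; onset = /k/, preceding coda = /rh/.
V3 /i/ – V4 /i/: /bppr/; trying suffixes from longest down, /pr/ is the first permitted one, so coda /bp/ | onset /pr/.
V4 /i/ – V5 /u/: /pbr/; trying suffixes from longest down, /br/ is the first permitted one, so coda /p/ | onset /br/.
V5 /u/ – V6 /o/: /rbr/; trying suffixes from longest down, /br/ is the first permitted one, so coda /r/ | onset /br/.
Syllabification: blu.firh.kibp.prip.brur.bromf.
Syllable 2 is /firh/ with coda /rh/, so it is closed.

closed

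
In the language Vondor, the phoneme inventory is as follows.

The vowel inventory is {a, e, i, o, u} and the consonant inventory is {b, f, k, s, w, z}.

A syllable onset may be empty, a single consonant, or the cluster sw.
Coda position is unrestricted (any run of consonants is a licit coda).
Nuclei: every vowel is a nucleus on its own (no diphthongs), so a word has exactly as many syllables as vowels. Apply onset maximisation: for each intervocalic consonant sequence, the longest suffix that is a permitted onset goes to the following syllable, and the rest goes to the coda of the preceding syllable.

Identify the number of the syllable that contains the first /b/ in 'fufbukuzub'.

2

Nuclei (vowels): u, u, u, u → 4 syllables.
/u…u/ gap (V1→V2): /fb/; trying suffixes from longest down, /b/ is the first permitted one, so coda /f/ | onset /b/.
/u…u/ gap (V2→V3): just /k/ — single C goes to the following onset.
/u…u/ gap (V3→V4): /z/ is a single consonant, so it becomes the next onset.
So the parse is fuf.bu.ku.zub.
The first /b/ is in the onset of syllable 2 (/bu/).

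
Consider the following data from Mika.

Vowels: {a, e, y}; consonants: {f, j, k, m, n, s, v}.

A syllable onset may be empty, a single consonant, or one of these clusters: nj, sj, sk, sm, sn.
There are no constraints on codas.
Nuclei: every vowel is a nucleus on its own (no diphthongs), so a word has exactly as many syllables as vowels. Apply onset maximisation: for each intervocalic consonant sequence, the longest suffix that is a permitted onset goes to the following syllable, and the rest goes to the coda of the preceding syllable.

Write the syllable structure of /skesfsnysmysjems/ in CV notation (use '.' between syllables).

CCVCC.CCV.CCV.CCVCC

The vowels are e, y, y, e — 4 nuclei, so 4 syllables.
V1 /e/ – V2 /y/: /sfsn/ splits as /sf/ + /sn/ (/sn/ is the longest suffix that is a licit onset).
V2 /y/ – V3 /y/: cluster /sm/ — /sm/ is itself a permitted onset, so the whole cluster goes right; preceding coda = ∅.
V3 /y/ – V4 /e/: /sj/ is a licit onset in full, so it all attaches to the next syllable.
Syllabification: skesf.sny.smy.sjems.
Mapping each syllable to C/V: /skesf/ → CCVCC, /sny/ → CCV, /smy/ → CCV, /sjems/ → CCVCC.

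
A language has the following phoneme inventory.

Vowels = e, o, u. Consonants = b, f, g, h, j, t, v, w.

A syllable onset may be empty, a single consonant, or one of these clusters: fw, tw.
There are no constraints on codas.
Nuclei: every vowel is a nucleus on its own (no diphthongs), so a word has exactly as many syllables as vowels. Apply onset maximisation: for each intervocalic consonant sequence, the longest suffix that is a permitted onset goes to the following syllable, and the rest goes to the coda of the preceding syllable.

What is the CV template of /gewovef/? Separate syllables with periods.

The vowels are e, o, e — 3 nuclei, so 3 syllables.
/e…o/ gap (V1→V2): /w/ is a single consonant, so it becomes the next onset.
/o…e/ gap (V2→V3): /v/ → onset of the next syllable (single consonants are always licit onsets).
Result: ge.wo.vef.
Mapping each syllable to C/V: /ge/ → CV, /wo/ → CV, /vef/ → CVC.

CV.CV.CVC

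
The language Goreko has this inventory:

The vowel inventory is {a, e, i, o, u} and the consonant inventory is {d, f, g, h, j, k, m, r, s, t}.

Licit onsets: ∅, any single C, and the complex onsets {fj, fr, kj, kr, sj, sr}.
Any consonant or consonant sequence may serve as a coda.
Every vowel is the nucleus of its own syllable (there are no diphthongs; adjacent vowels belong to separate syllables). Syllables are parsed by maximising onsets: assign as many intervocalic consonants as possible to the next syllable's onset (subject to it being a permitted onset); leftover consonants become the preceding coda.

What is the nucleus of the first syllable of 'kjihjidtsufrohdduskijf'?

i

Nuclei (vowels): i, i, u, o, u, i → 6 syllables.
The first nucleus (vowel 1 from the left) is /i/.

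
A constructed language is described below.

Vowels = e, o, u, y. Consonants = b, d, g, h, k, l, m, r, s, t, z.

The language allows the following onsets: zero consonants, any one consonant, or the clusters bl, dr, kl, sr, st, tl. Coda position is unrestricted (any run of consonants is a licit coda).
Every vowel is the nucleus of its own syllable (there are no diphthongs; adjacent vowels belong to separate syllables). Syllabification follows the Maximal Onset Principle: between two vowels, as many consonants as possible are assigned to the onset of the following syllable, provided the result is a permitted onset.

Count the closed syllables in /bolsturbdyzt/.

Vowels present: o, u, y; each is a nucleus, giving 3 syllables.
/o…u/ gap (V1→V2): /lst/; trying suffixes from longest down, /st/ is the first permitted one, so coda /l/ | onset /st/.
/u…y/ gap (V2→V3): cluster /rbd/ — the longest permitted-onset suffix is /d/; onset = /d/, preceding coda = /rb/.
Result: bol.sturb.dyzt.
Classifying each syllable: /bol/ (closed), /sturb/ (closed), /dyzt/ (closed).
Closed syllables: 3.

3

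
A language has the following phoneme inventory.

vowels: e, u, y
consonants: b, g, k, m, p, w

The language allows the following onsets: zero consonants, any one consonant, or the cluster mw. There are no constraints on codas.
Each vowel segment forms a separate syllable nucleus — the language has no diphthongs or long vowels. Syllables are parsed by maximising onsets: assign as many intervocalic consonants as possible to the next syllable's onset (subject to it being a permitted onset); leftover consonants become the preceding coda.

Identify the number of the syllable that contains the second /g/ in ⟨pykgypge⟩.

3

Vowels present: y, y, e; each is a nucleus, giving 3 syllables.
V1 /y/ – V2 /y/: /kg/ — longest licit onset from the right is /g/, leaving /k/ as coda.
V2 /y/ – V3 /e/: /pg/ — longest licit onset from the right is /g/, leaving /p/ as coda.
Result: pyk.gyp.ge.
The second /g/ is in the onset of syllable 3 (/ge/).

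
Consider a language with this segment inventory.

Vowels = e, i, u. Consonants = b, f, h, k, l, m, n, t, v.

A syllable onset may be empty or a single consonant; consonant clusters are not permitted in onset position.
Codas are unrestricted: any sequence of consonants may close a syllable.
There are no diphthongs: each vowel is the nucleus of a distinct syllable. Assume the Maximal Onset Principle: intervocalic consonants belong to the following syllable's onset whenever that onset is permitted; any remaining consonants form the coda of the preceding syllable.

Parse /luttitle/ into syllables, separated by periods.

Nuclei (vowels): u, i, e → 3 syllables.
Between /u/ (V1) and /i/ (V2): /tt/; trying suffixes from longest down, /t/ is the first permitted one, so coda /t/ | onset /t/.
Between /i/ (V2) and /e/ (V3): /tl/; trying suffixes from longest down, /l/ is the first permitted one, so coda /t/ | onset /l/.

lut.tit.le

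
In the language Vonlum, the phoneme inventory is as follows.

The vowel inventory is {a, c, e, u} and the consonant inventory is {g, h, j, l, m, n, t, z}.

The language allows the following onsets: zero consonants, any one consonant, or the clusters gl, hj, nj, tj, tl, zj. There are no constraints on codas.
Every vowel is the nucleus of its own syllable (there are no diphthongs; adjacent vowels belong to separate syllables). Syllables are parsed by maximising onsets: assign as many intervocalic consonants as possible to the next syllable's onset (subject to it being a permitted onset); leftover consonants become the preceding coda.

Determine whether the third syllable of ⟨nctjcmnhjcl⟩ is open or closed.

closed

Nuclei (vowels): c, c, c → 3 syllables.
V1 /c/ – V2 /c/: /tj/ is a licit onset in full, so it all attaches to the next syllable.
V2 /c/ – V3 /c/: /mnhj/ — longest licit onset from the right is /hj/, leaving /mn/ as coda.
Result: nc.tjcmn.hjcl.
Syllable 3 is /hjcl/ with coda /l/, so it is closed.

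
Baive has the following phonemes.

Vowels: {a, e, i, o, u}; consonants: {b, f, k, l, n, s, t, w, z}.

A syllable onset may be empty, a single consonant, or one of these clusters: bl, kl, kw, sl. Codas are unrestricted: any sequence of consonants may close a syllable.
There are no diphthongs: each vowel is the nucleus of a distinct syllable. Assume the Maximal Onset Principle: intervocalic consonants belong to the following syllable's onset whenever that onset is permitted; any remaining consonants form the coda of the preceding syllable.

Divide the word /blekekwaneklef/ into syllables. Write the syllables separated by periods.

ble.ke.kwa.ne.klef

The vowels are e, e, a, e, e — 5 nuclei, so 5 syllables.
V1 /e/ – V2 /e/: /k/ is a single consonant, so it becomes the next onset.
V2 /e/ – V3 /a/: cluster /kw/ — /kw/ is itself a permitted onset, so the whole cluster goes right; preceding coda = ∅.
V3 /a/ – V4 /e/: /n/ is a single consonant, so it becomes the next onset.
V4 /e/ – V5 /e/: /kl/ is a licit onset in full, so it all attaches to the next syllable.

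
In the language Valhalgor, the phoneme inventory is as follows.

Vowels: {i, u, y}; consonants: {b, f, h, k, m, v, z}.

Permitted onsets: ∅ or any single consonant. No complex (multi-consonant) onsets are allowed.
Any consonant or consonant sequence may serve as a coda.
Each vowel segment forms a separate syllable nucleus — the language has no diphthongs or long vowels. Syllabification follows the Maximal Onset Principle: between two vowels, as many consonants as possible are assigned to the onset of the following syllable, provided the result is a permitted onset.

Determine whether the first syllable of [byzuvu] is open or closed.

open

The vowels are y, u, u — 3 nuclei, so 3 syllables.
Between /y/ (V1) and /u/ (V2): /z/ → onset of the next syllable (single consonants are always licit onsets).
Between /u/ (V2) and /u/ (V3): /v/ is a single consonant, so it becomes the next onset.
Result: by.zu.vu.
Syllable 1 is /by/; it ends in its nucleus with no coda, so it is open.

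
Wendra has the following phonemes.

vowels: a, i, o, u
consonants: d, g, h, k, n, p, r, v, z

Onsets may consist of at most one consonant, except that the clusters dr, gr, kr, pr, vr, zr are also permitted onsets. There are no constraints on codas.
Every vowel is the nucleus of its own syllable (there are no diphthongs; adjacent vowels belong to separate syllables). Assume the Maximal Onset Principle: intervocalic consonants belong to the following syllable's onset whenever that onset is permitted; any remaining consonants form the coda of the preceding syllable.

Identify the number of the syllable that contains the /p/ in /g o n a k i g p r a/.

Vowels present: o, a, i, a; each is a nucleus, giving 4 syllables.
V1 /o/ – V2 /a/: /n/ is a single consonant, so it becomes the next onset.
V2 /a/ – V3 /i/: just /k/ — single C goes to the following onset.
V3 /i/ – V4 /a/: /gpr/; trying suffixes from longest down, /pr/ is the first permitted one, so coda /g/ | onset /pr/.
So the parse is go.na.kig.pra.
The /p/ is in the onset of syllable 4 (/pra/).

4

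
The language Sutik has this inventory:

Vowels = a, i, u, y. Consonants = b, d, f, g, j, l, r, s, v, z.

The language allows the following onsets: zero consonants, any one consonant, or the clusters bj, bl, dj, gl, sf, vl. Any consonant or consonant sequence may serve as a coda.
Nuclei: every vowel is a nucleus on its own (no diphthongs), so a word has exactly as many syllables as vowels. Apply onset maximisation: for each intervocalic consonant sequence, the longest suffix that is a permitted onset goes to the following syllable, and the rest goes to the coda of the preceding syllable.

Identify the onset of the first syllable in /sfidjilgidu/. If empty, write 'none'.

sf

The vowels are i, i, i, u — 4 nuclei, so 4 syllables.
σ1/σ2 boundary: cluster /dj/ — /dj/ is itself a permitted onset, so the whole cluster goes right; preceding coda = ∅.
σ2/σ3 boundary: /lg/; trying suffixes from longest down, /g/ is the first permitted one, so coda /l/ | onset /g/.
σ3/σ4 boundary: just /d/ — single C goes to the following onset.
Result: sfi.djil.gi.du.
Syllable 1 is /sfi/: onset /sf/, nucleus /i/, coda ∅.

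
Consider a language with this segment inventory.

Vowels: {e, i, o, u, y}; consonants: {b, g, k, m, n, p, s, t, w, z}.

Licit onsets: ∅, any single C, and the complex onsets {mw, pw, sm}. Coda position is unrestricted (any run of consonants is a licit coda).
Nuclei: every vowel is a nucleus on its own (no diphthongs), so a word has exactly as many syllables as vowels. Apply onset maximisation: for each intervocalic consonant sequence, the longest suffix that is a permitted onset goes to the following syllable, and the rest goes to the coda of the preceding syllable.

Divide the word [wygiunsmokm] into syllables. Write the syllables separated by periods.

Vowels present: y, i, u, o; each is a nucleus, giving 4 syllables.
/y…i/ gap (V1→V2): /g/ is a single consonant, so it becomes the next onset.
/i…u/ gap (V2→V3): nothing intervenes; syllable break is V.V.
/u…o/ gap (V3→V4): /nsm/ — longest licit onset from the right is /sm/, leaving /n/ as coda.

wy.gi.un.smokm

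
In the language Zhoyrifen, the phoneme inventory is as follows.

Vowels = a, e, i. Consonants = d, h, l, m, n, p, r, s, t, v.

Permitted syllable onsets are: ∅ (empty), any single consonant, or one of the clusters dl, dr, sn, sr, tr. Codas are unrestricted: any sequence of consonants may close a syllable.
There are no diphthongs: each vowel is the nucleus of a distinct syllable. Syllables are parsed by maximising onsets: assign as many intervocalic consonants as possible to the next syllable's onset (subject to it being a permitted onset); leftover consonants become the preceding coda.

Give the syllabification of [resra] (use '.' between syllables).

Vowels present: e, a; each is a nucleus, giving 2 syllables.
σ1/σ2 boundary: /sr/ — entire cluster is a permitted onset → onset /sr/, coda ∅.

re.sra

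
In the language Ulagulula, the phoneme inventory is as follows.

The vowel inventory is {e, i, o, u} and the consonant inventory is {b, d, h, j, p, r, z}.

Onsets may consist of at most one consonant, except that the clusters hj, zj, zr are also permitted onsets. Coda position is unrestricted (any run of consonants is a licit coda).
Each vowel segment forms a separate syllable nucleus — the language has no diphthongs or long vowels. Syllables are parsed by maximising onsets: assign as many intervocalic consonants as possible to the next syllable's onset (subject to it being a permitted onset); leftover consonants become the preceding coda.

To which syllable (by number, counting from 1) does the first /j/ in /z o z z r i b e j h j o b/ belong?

The vowels are o, i, e, o — 4 nuclei, so 4 syllables.
V1 /o/ – V2 /i/: cluster /zzr/ — the longest permitted-onset suffix is /zr/; onset = /zr/, preceding coda = /z/.
V2 /i/ – V3 /e/: just /b/ — single C goes to the following onset.
V3 /e/ – V4 /o/: cluster /jhj/ — the longest permitted-onset suffix is /hj/; onset = /hj/, preceding coda = /j/.
Result: zoz.zri.bej.hjob.
The first /j/ is in the coda of syllable 3 (/bej/).

3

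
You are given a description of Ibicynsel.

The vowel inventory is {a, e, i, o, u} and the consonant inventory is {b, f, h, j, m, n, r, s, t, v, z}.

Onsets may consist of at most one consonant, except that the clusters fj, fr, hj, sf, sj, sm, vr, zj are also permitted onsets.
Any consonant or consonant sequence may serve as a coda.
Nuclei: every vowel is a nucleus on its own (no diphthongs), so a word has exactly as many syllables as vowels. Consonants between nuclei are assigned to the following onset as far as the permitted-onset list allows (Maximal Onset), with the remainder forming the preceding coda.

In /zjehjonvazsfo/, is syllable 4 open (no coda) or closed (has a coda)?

Vowels present: e, o, a, o; each is a nucleus, giving 4 syllables.
V1 /e/ – V2 /o/: /hj/ — entire cluster is a permitted onset → onset /hj/, coda ∅.
V2 /o/ – V3 /a/: /nv/ — longest licit onset from the right is /v/, leaving /n/ as coda.
V3 /a/ – V4 /o/: /zsf/; trying suffixes from longest down, /sf/ is the first permitted one, so coda /z/ | onset /sf/.
So the parse is zje.hjon.vaz.sfo.
Syllable 4 is /sfo/; it ends in its nucleus with no coda, so it is open.

open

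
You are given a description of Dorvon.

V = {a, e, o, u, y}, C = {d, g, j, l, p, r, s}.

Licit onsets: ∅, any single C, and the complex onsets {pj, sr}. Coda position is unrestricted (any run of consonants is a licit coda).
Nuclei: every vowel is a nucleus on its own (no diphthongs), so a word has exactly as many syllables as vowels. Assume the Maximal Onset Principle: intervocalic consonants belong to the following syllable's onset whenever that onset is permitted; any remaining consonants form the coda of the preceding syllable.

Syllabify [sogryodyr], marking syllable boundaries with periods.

sog.ry.o.dyr

The vowels are o, y, o, y — 4 nuclei, so 4 syllables.
σ1/σ2 boundary: /gr/; trying suffixes from longest down, /r/ is the first permitted one, so coda /g/ | onset /r/.
σ2/σ3 boundary: no consonants, so the boundary falls immediately after /y/.
σ3/σ4 boundary: /d/ is a single consonant, so it becomes the next onset.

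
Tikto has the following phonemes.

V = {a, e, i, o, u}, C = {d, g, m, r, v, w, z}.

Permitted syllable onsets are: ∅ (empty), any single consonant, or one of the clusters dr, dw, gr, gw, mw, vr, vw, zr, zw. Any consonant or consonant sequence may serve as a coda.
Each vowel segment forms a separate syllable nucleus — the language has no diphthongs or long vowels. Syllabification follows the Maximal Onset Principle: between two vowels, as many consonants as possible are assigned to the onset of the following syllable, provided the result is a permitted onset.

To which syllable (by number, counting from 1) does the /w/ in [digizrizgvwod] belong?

Vowels present: i, i, i, o; each is a nucleus, giving 4 syllables.
/i…i/ gap (V1→V2): /g/ → onset of the next syllable (single consonants are always licit onsets).
/i…i/ gap (V2→V3): /zr/ — entire cluster is a permitted onset → onset /zr/, coda ∅.
/i…o/ gap (V3→V4): /zgvw/ — longest licit onset from the right is /vw/, leaving /zg/ as coda.
Syllabification: di.gi.zrizg.vwod.
The /w/ is in the onset of syllable 4 (/vwod/).

4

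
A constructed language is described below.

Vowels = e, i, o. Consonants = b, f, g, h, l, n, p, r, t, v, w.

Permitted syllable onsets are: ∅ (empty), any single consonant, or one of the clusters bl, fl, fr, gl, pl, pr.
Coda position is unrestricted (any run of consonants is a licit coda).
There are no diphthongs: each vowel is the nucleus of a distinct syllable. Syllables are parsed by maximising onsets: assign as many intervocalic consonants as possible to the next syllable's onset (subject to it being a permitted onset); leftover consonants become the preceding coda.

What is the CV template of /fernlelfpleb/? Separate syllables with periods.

CVCC.CVCC.CCVC

The vowels are e, e, e — 3 nuclei, so 3 syllables.
σ1/σ2 boundary: cluster /rnl/ — the longest permitted-onset suffix is /l/; onset = /l/, preceding coda = /rn/.
σ2/σ3 boundary: /lfpl/; trying suffixes from longest down, /pl/ is the first permitted one, so coda /lf/ | onset /pl/.
Syllabification: fern.lelf.pleb.
Mapping each syllable to C/V: /fern/ → CVCC, /lelf/ → CVCC, /pleb/ → CCVC.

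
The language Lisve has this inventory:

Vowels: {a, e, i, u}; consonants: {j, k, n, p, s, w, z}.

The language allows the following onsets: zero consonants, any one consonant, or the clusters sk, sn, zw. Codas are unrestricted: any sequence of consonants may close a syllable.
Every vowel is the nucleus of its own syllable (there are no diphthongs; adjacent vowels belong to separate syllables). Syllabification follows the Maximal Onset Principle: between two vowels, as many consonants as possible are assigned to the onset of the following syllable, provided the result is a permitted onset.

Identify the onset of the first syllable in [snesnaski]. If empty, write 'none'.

sn

Nuclei (vowels): e, a, i → 3 syllables.
/e…a/ gap (V1→V2): /sn/ — entire cluster is a permitted onset → onset /sn/, coda ∅.
/a…i/ gap (V2→V3): /sk/ is a licit onset in full, so it all attaches to the next syllable.
Putting it together: sne.sna.ski.
Syllable 1 is /sne/: onset /sn/, nucleus /e/, coda ∅.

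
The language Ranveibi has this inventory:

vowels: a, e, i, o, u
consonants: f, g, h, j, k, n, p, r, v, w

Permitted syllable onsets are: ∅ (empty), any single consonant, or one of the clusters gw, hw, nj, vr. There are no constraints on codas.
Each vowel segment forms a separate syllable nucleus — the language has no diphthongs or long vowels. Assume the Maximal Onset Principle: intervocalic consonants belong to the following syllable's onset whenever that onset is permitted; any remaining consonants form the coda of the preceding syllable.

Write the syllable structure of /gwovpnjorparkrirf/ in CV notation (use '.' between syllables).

The vowels are o, o, a, i — 4 nuclei, so 4 syllables.
σ1/σ2 boundary: /vpnj/ splits as /vp/ + /nj/ (/nj/ is the longest suffix that is a licit onset).
σ2/σ3 boundary: cluster /rp/ — the longest permitted-onset suffix is /p/; onset = /p/, preceding coda = /r/.
σ3/σ4 boundary: /rkr/; trying suffixes from longest down, /r/ is the first permitted one, so coda /rk/ | onset /r/.
Result: gwovp.njor.park.rirf.
Mapping each syllable to C/V: /gwovp/ → CCVCC, /njor/ → CCVC, /park/ → CVCC, /rirf/ → CVCC.

CCVCC.CCVC.CVCC.CVCC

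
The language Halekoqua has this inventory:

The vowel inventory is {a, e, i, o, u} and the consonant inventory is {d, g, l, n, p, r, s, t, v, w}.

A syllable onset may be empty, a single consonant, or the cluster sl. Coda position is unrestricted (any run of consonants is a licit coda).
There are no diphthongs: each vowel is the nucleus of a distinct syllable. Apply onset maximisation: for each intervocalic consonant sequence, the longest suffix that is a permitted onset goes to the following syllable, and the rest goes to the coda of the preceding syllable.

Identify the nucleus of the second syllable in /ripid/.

i

Vowels present: i, i; each is a nucleus, giving 2 syllables.
The second nucleus (vowel 2 from the left) is /i/.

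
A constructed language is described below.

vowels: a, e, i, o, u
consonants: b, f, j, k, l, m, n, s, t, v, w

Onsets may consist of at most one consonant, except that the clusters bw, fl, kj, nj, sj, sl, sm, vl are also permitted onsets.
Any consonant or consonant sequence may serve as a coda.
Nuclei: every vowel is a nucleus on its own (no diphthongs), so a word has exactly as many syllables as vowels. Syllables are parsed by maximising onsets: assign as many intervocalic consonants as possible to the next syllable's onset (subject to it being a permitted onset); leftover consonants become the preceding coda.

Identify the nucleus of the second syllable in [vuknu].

Nuclei (vowels): u, u → 2 syllables.
The second nucleus (vowel 2 from the left) is /u/.

u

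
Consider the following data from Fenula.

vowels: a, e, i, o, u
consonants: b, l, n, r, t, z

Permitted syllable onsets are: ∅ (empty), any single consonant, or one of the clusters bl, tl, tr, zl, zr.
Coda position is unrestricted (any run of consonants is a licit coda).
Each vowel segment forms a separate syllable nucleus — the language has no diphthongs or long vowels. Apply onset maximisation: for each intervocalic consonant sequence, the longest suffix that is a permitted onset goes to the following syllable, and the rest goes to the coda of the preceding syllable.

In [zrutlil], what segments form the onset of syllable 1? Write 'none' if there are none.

Vowels present: u, i; each is a nucleus, giving 2 syllables.
V1 /u/ – V2 /i/: cluster /tl/ — /tl/ is itself a permitted onset, so the whole cluster goes right; preceding coda = ∅.
Putting it together: zru.tlil.
Syllable 1 is /zru/: onset /zr/, nucleus /u/, coda ∅.

zr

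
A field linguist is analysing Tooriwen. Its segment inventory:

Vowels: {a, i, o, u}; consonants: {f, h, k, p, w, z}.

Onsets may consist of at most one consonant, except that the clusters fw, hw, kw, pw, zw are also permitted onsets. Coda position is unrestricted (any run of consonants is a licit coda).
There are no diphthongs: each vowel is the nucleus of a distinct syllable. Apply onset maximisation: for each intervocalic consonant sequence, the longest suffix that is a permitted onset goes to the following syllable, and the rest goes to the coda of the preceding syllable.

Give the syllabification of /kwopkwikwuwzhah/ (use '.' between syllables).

kwop.kwi.kwuwz.hah

Nuclei (vowels): o, i, u, a → 4 syllables.
V1 /o/ – V2 /i/: /pkw/ — longest licit onset from the right is /kw/, leaving /p/ as coda.
V2 /i/ – V3 /u/: /kw/ — entire cluster is a permitted onset → onset /kw/, coda ∅.
V3 /u/ – V4 /a/: /wzh/ — longest licit onset from the right is /h/, leaving /wz/ as coda.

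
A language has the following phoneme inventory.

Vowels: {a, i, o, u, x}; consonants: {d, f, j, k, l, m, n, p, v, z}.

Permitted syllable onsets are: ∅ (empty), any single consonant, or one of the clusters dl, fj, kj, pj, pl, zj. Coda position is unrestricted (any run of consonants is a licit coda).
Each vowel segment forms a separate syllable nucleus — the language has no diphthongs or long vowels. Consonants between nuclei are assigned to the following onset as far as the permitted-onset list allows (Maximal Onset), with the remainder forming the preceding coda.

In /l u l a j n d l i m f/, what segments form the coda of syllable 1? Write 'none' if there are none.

none

The vowels are u, a, i — 3 nuclei, so 3 syllables.
Between /u/ (V1) and /a/ (V2): /l/ → onset of the next syllable (single consonants are always licit onsets).
Between /a/ (V2) and /i/ (V3): /jndl/ splits as /jn/ + /dl/ (/dl/ is the longest suffix that is a licit onset).
Result: lu.lajn.dlimf.
Syllable 1 is /lu/: onset /l/, nucleus /u/, coda ∅.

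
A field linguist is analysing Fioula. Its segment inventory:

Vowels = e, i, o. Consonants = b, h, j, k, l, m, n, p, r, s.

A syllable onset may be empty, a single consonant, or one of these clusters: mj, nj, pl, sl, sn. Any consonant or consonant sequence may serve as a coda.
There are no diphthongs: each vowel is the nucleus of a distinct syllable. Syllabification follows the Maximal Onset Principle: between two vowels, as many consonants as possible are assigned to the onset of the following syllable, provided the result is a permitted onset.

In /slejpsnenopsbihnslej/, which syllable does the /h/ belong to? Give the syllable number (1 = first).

Nuclei (vowels): e, e, o, i, e → 5 syllables.
V1 /e/ – V2 /e/: /jpsn/ — longest licit onset from the right is /sn/, leaving /jp/ as coda.
V2 /e/ – V3 /o/: /n/ is a single consonant, so it becomes the next onset.
V3 /o/ – V4 /i/: /psb/ splits as /ps/ + /b/ (/b/ is the longest suffix that is a licit onset).
V4 /i/ – V5 /e/: cluster /hnsl/ — the longest permitted-onset suffix is /sl/; onset = /sl/, preceding coda = /hn/.
Syllabification: slejp.sne.nops.bihn.slej.
The /h/ is in the coda of syllable 4 (/bihn/).

4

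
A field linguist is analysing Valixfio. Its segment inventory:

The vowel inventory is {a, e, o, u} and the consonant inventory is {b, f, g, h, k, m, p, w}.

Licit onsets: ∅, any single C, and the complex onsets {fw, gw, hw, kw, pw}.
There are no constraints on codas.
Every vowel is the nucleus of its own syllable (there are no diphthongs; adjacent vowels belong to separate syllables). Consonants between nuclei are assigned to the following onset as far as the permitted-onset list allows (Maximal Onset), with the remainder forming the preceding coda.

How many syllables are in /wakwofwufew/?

4

The vowels are a, o, u, e — 4 nuclei, so 4 syllables.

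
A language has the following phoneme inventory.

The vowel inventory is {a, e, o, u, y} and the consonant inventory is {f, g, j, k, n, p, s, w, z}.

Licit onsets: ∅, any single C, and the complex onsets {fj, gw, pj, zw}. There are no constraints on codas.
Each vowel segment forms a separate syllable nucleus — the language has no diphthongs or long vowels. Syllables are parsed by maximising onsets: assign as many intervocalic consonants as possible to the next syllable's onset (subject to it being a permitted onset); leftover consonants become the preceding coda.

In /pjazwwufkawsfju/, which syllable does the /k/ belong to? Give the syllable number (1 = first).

Vowels present: a, u, a, u; each is a nucleus, giving 4 syllables.
σ1/σ2 boundary: /zww/ — longest licit onset from the right is /w/, leaving /zw/ as coda.
σ2/σ3 boundary: cluster /fk/ — the longest permitted-onset suffix is /k/; onset = /k/, preceding coda = /f/.
σ3/σ4 boundary: /wsfj/; trying suffixes from longest down, /fj/ is the first permitted one, so coda /ws/ | onset /fj/.
Syllabification: pjazw.wuf.kaws.fju.
The /k/ is in the onset of syllable 3 (/kaws/).

3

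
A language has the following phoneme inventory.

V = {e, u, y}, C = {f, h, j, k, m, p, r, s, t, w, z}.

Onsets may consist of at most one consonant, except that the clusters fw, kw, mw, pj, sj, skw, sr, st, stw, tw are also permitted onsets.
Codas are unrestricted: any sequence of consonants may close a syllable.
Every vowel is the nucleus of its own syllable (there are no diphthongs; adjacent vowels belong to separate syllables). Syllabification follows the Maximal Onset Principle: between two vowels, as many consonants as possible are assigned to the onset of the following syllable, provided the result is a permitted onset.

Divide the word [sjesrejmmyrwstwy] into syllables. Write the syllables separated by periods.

Vowels present: e, e, y, y; each is a nucleus, giving 4 syllables.
Between /e/ (V1) and /e/ (V2): cluster /sr/ — /sr/ is itself a permitted onset, so the whole cluster goes right; preceding coda = ∅.
Between /e/ (V2) and /y/ (V3): /jmm/; trying suffixes from longest down, /m/ is the first permitted one, so coda /jm/ | onset /m/.
Between /y/ (V3) and /y/ (V4): cluster /rwstw/ — the longest permitted-onset suffix is /stw/; onset = /stw/, preceding coda = /rw/.

sje.srejm.myrw.stwy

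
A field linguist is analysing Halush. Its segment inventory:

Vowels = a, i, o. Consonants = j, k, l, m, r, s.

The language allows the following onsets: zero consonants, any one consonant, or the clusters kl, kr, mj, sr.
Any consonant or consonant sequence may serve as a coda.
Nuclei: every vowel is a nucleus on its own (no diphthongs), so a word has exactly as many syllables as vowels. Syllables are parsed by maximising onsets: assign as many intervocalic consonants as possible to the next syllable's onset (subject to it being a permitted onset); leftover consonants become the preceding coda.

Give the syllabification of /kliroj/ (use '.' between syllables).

The vowels are i, o — 2 nuclei, so 2 syllables.
σ1/σ2 boundary: just /r/ — single C goes to the following onset.

kli.roj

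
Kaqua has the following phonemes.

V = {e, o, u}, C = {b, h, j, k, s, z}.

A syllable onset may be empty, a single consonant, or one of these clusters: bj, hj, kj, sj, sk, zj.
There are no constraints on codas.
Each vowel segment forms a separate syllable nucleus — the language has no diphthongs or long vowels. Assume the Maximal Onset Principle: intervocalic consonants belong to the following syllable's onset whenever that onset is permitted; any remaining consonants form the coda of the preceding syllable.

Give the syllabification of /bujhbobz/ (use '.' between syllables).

bujh.bobz

Vowels present: u, o; each is a nucleus, giving 2 syllables.
/u…o/ gap (V1→V2): /jhb/ — longest licit onset from the right is /b/, leaving /jh/ as coda.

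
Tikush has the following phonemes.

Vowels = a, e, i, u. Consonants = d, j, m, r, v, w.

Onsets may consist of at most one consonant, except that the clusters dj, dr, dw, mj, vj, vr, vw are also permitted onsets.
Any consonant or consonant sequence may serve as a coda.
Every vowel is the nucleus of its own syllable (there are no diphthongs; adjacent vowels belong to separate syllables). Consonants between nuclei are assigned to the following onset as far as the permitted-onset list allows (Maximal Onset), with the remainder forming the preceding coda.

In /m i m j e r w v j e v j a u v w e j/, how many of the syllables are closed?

The vowels are i, e, e, a, u, e — 6 nuclei, so 6 syllables.
Between /i/ (V1) and /e/ (V2): cluster /mj/ — /mj/ is itself a permitted onset, so the whole cluster goes right; preceding coda = ∅.
Between /e/ (V2) and /e/ (V3): cluster /rwvj/ — the longest permitted-onset suffix is /vj/; onset = /vj/, preceding coda = /rw/.
Between /e/ (V3) and /a/ (V4): /vj/ — entire cluster is a permitted onset → onset /vj/, coda ∅.
Between /a/ (V4) and /u/ (V5): hiatus — the boundary sits between the two vowels.
Between /u/ (V5) and /e/ (V6): /vw/ is a licit onset in full, so it all attaches to the next syllable.
Syllabification: mi.mjerw.vje.vja.u.vwej.
Classifying each syllable: /mi/ (open), /mjerw/ (closed), /vje/ (open), /vja/ (open), /u/ (open), /vwej/ (closed).
Closed syllables: 2.

2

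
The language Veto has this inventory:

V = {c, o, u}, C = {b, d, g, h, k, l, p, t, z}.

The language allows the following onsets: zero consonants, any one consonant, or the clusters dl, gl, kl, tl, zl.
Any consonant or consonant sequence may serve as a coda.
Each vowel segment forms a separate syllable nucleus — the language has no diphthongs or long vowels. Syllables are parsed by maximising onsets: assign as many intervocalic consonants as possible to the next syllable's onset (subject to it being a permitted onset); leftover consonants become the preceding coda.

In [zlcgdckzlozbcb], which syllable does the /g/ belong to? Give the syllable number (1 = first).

1

Vowels present: c, c, o, c; each is a nucleus, giving 4 syllables.
/c…c/ gap (V1→V2): /gd/; trying suffixes from longest down, /d/ is the first permitted one, so coda /g/ | onset /d/.
/c…o/ gap (V2→V3): /kzl/ — longest licit onset from the right is /zl/, leaving /k/ as coda.
/o…c/ gap (V3→V4): /zb/ — longest licit onset from the right is /b/, leaving /z/ as coda.
Syllabification: zlcg.dck.zloz.bcb.
The /g/ is in the coda of syllable 1 (/zlcg/).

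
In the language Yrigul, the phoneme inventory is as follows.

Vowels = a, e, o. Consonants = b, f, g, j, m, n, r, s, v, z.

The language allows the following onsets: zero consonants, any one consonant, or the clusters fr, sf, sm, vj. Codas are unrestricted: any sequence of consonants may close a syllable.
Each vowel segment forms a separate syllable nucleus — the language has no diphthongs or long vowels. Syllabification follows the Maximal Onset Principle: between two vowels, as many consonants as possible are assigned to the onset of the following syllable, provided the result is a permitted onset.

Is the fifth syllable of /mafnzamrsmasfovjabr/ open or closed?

closed

The vowels are a, a, a, o, a — 5 nuclei, so 5 syllables.
σ1/σ2 boundary: /fnz/; trying suffixes from longest down, /z/ is the first permitted one, so coda /fn/ | onset /z/.
σ2/σ3 boundary: /mrsm/; trying suffixes from longest down, /sm/ is the first permitted one, so coda /mr/ | onset /sm/.
σ3/σ4 boundary: /sf/ is a licit onset in full, so it all attaches to the next syllable.
σ4/σ5 boundary: /vj/ is a licit onset in full, so it all attaches to the next syllable.
So the parse is mafn.zamr.sma.sfo.vjabr.
Syllable 5 is /vjabr/ with coda /br/, so it is closed.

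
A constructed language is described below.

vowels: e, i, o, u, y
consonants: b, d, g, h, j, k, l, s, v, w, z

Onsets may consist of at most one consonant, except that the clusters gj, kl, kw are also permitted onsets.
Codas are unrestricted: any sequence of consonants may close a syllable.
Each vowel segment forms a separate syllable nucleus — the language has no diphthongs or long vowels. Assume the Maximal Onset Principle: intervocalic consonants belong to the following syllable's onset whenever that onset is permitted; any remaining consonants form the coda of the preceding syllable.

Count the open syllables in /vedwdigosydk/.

Nuclei (vowels): e, i, o, y → 4 syllables.
σ1/σ2 boundary: /dwd/; trying suffixes from longest down, /d/ is the first permitted one, so coda /dw/ | onset /d/.
σ2/σ3 boundary: /g/ is a single consonant, so it becomes the next onset.
σ3/σ4 boundary: just /s/ — single C goes to the following onset.
Result: vedw.di.go.sydk.
Classifying each syllable: /vedw/ (closed), /di/ (open), /go/ (open), /sydk/ (closed).
Open syllables: 2.

2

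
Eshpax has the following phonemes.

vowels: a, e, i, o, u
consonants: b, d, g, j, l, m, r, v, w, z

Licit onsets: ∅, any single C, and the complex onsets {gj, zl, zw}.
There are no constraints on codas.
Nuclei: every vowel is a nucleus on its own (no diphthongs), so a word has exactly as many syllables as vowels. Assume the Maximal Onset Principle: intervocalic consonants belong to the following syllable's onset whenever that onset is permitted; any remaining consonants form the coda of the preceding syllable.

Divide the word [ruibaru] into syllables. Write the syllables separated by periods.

Nuclei (vowels): u, i, a, u → 4 syllables.
/u…i/ gap (V1→V2): nothing intervenes; syllable break is V.V.
/i…a/ gap (V2→V3): /b/ → onset of the next syllable (single consonants are always licit onsets).
/a…u/ gap (V3→V4): /r/ is a single consonant, so it becomes the next onset.

ru.i.ba.ru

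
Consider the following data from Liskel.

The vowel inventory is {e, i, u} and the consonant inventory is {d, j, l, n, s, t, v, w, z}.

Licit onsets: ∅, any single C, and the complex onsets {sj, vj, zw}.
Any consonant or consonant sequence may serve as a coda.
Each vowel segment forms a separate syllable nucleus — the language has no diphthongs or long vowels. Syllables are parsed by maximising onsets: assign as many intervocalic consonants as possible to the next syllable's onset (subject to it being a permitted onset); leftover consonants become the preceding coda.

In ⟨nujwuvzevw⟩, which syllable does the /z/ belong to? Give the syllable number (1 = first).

3

Nuclei (vowels): u, u, e → 3 syllables.
Between /u/ (V1) and /u/ (V2): /jw/ splits as /j/ + /w/ (/w/ is the longest suffix that is a licit onset).
Between /u/ (V2) and /e/ (V3): /vz/; trying suffixes from longest down, /z/ is the first permitted one, so coda /v/ | onset /z/.
Result: nuj.wuv.zevw.
The /z/ is in the onset of syllable 3 (/zevw/).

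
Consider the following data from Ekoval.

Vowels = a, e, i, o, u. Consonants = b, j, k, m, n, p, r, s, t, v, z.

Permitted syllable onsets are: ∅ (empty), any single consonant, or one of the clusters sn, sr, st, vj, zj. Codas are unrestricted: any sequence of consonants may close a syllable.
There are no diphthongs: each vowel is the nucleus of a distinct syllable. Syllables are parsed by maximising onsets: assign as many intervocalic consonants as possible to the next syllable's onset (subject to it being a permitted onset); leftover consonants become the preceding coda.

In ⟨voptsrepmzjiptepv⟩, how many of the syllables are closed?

4

Vowels present: o, e, i, e; each is a nucleus, giving 4 syllables.
Between /o/ (V1) and /e/ (V2): /ptsr/; trying suffixes from longest down, /sr/ is the first permitted one, so coda /pt/ | onset /sr/.
Between /e/ (V2) and /i/ (V3): cluster /pmzj/ — the longest permitted-onset suffix is /zj/; onset = /zj/, preceding coda = /pm/.
Between /i/ (V3) and /e/ (V4): /pt/ — longest licit onset from the right is /t/, leaving /p/ as coda.
So the parse is vopt.srepm.zjip.tepv.
Classifying each syllable: /vopt/ (closed), /srepm/ (closed), /zjip/ (closed), /tepv/ (closed).
Closed syllables: 4.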